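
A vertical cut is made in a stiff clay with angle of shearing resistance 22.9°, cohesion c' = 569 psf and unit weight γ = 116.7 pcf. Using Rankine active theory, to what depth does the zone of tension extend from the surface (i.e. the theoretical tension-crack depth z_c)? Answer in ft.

14.7 ft

K_a = tan²(45° − 22.9°/2) = 0.4398; √K_a = 0.6631.
The active pressure is zero where K_a γ z = 2c√K_a, so z_c = 2c/(γ√K_a) = 2×569/(116.7×0.6631) = 14.71 ft.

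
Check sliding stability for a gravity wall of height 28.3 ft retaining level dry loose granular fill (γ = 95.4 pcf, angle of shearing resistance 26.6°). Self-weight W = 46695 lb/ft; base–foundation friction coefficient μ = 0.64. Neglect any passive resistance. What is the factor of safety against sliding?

K_a = tan²(45° − 26.6°/2) = 0.3814.
P_a = ½K_aγH² = 0.5×0.3814×95.4×28.3² = 14570 lb/ft, acting at H/3 = 9.433 ft above the base.
FS_sliding = μW / P_a = 0.64×46695 / 14570 = 2.051.

2.05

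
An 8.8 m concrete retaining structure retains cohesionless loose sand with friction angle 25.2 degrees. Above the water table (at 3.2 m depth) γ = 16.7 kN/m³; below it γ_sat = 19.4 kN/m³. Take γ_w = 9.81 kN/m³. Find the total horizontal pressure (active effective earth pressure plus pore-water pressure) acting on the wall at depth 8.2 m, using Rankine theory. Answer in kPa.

K_a = (1 − sin φ)/(1 + sin φ) = 0.4027.
γ' = 19.4 − 9.81 = 9.590 kN/m³.
Effective vertical stress at 8.2 m: σ'_v = 16.7×3.2 + 9.590×5.00 = 101.4 kPa.
σ'_h = K_a σ'_v = 0.4027 × 101.4 = 40.83 kPa; u = γ_w × 5.00 = 49.05 kPa.
Total σ_h = 40.83 + 49.05 = 89.88 kPa.

89.9 kPa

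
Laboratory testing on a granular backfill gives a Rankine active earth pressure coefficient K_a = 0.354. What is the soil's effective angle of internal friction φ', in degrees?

28.5°

K_a = tan²(45° − φ/2) ⇒ 45° − φ/2 = arctan(√0.354) = 30.75°.
φ = 2(45° − 30.75°) = 28.50°.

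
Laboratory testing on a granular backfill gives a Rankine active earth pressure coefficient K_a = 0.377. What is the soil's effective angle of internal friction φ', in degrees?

K_a = tan²(45° − φ/2) ⇒ 45° − φ/2 = arctan(√0.377) = 31.55°.
φ = 2(45° − 31.55°) = 26.90°.

26.9°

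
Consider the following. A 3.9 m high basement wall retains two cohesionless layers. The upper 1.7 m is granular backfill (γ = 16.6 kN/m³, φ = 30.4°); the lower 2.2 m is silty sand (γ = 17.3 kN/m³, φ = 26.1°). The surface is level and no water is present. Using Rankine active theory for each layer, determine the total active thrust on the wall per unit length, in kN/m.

K_a1 = tan²(45°−30.4°/2) = 0.3280; K_a2 = tan²(45°−26.1°/2) = 0.3889.
Layer 1: σ at base = K_a1 γ₁ h₁ = 9.256 kPa; P₁ = ½×9.256×1.7 = 7.868.
Layer 2: σ_v at top = γ₁h₁ = 28.22; σ_h top = K_a2×28.22 = 10.98; σ_h base = K_a2×(28.22+17.3×2.2) = 25.78.
P₂ = ½(10.98+25.78)×2.2 = 40.43. Total P_a = 7.868+40.43 = 48.30 kN/m.

48.3 kN/m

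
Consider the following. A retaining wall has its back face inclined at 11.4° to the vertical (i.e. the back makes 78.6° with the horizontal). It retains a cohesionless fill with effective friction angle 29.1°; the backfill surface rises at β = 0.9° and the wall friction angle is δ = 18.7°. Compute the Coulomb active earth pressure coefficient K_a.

0.405

K_a = sin²(α+φ) / [sin²α · sin(α−δ) · (1 + √{sin(φ+δ)sin(φ−β) / (sin(α−δ)sin(α+β))})²].
With α = 78.6°, φ = 29.1°, δ = 18.7°, β = 0.9°: K_a = 0.4051.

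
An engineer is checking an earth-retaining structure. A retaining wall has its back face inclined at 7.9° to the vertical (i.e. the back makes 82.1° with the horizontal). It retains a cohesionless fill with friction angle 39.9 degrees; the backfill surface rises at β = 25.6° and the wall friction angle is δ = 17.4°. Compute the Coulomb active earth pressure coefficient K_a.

K_a = sin²(α+φ) / [sin²α · sin(α−δ) · (1 + √{sin(φ+δ)sin(φ−β) / (sin(α−δ)sin(α+β))})²].
With α = 82.1°, φ = 39.9°, δ = 17.4°, β = 25.6°: K_a = 0.3646.

0.365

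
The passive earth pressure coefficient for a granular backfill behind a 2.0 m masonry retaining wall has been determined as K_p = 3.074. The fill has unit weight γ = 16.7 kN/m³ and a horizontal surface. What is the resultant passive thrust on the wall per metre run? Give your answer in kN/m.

103 kN/m

P = ½ K_p γ H² = 0.5 × 3.074 × 16.7 × 2.0² = 102.7 kN/m.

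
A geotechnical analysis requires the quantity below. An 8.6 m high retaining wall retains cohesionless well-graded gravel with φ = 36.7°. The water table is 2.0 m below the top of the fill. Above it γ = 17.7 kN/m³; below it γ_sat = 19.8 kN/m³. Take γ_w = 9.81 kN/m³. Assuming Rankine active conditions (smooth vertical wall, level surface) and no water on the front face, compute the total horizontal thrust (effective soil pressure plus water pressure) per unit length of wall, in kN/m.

K_a = tan²(45° − φ/2) = 0.2519.
γ' = 19.8 − 9.81 = 9.990 kN/m³. Depth below WT = 6.6 m.
σ'_h at WT = K_a γ d_w = 8.916 kPa; at base = 8.916 + K_a γ' × 6.6 = 25.52 kPa.
P₁ (0–2.0 m) = ½×8.916×2.0 = 8.916. P₂ (2.0–8.6 m) = ½(8.916+25.52)×6.6 = 113.6.
P_w = ½ γ_w h₂² = 0.5×9.81×6.6² = 213.7. Total = 8.916+113.6+213.7 = 336.2 kN/m.

336 kN/m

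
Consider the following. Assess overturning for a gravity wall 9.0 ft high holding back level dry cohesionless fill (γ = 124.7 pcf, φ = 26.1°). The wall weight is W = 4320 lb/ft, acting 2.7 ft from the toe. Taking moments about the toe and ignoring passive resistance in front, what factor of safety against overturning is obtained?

1.98

K_a = tan²(45° − 26.1°/2) = 0.3889.
P_a = ½K_aγH² = 0.5×0.3889×124.7×9.0² = 1964 lb/ft, acting at H/3 = 3.000 ft above the base.
Overturning moment M_o = P_a × H/3 = 1964 × 3.000 = 5893.
Resisting moment M_r = W × 2.7 = 4320 × 2.7 = 11660.
FS_overturning = M_r/M_o = 11660/5893 = 1.979.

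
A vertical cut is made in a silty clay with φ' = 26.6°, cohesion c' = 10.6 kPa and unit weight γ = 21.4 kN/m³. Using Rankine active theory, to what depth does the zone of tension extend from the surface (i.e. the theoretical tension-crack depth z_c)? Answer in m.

1.60 m

K_a = tan²(45° − 26.6°/2) = 0.3814; √K_a = 0.6176.
The active pressure is zero where K_a γ z = 2c√K_a, so z_c = 2c/(γ√K_a) = 2×10.6/(21.4×0.6176) = 1.604 m.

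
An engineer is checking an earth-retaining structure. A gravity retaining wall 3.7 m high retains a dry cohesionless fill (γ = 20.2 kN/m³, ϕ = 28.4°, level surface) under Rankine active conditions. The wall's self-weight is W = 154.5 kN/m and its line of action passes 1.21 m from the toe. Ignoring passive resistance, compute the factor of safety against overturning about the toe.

K_a = tan²(45° − 28.4°/2) = 0.3554.
P_a = ½K_aγH² = 0.5×0.3554×20.2×3.7² = 49.14 kN/m, acting at H/3 = 1.233 m above the base.
Overturning moment M_o = P_a × H/3 = 49.14 × 1.233 = 60.60.
Resisting moment M_r = W × 1.21 = 154.5 × 1.21 = 186.9.
FS_overturning = M_r/M_o = 186.9/60.60 = 3.085.

3.08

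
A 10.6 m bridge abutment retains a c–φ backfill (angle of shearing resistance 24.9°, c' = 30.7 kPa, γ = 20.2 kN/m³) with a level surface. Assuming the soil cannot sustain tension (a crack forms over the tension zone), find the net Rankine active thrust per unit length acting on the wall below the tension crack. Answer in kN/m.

K_a = 0.4074; √K_a = 0.6383.
Tension-crack depth z_c = 2c/(γ√K_a) = 2×30.7/(20.2×0.6383) = 4.762 m.
σ_a at base = K_a γ H − 2c√K_a = 0.4074×20.2×10.6 − 2×30.7×0.6383 = 48.05 kPa.
P_a = ½ × 48.05 × (H − z_c) = 0.5×48.05×5.838 = 140.2 kN/m.

140 kN/m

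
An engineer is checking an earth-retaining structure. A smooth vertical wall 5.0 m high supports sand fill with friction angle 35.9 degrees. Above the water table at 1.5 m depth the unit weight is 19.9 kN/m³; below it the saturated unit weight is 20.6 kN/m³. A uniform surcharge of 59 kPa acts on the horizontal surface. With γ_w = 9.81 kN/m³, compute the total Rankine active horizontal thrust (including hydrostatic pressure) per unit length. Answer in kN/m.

187 kN/m

K_a = tan²(45° − φ/2) = 0.2607.
γ' = 20.6 − 9.81 = 10.79 kN/m³. h₂ = H − d_w = 3.5 m.
σ'_h: at surface K_a·q = 15.38; at WT K_a(q+γd_w) = 23.17; at base K_a(q+γd_w+γ'h₂) = 33.01 kPa.
P₁ = ½(15.38+23.17)×1.5 = 28.91; P₂ = ½(23.17+33.01)×3.5 = 98.31; P_w = ½γ_w h₂² = 60.09.
Total = 28.91+98.31+60.09 = 187.3 kN/m.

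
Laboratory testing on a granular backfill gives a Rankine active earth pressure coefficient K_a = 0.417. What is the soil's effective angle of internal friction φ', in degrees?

K_a = tan²(45° − φ/2) ⇒ 45° − φ/2 = arctan(√0.417) = 32.85°.
φ = 2(45° − 32.85°) = 24.29°.

24.3°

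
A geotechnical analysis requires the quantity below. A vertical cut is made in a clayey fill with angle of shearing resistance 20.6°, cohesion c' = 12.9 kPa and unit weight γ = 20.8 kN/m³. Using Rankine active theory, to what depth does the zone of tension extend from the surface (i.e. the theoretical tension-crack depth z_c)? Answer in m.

K_a = tan²(45° − 20.6°/2) = 0.4795; √K_a = 0.6924.
The active pressure is zero where K_a γ z = 2c√K_a, so z_c = 2c/(γ√K_a) = 2×12.9/(20.8×0.6924) = 1.791 m.

1.79 m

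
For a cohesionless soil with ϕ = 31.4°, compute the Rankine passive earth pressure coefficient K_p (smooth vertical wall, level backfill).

K_p = (1 + sin φ)/(1 − sin φ) = tan²(45° + 31.4°/2) = 3.175.

3.18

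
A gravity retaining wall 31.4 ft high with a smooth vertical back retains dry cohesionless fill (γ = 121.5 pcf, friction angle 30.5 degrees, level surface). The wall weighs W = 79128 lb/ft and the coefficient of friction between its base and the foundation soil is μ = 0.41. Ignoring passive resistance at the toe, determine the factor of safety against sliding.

1.66

K_a = tan²(45° − 30.5°/2) = 0.3267.
P_a = ½K_aγH² = 0.5×0.3267×121.5×31.4² = 19570 lb/ft, acting at H/3 = 10.47 ft above the base.
FS_sliding = μW / P_a = 0.41×79128 / 19570 = 1.658.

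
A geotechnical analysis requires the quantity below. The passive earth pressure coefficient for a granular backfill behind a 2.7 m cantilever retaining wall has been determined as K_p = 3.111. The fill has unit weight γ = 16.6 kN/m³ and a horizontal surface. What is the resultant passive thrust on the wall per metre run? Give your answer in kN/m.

P = ½ K_p γ H² = 0.5 × 3.111 × 16.6 × 2.7² = 188.2 kN/m.

188 kN/m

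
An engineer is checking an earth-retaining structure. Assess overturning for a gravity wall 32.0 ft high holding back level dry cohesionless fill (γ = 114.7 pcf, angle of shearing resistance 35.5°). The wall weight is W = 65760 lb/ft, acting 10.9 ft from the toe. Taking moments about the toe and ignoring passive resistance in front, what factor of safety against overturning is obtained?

K_a = tan²(45° − 35.5°/2) = 0.2653.
P_a = ½K_aγH² = 0.5×0.2653×114.7×32.0² = 15580 lb/ft, acting at H/3 = 10.67 ft above the base.
Overturning moment M_o = P_a × H/3 = 15580 × 10.67 = 166200.
Resisting moment M_r = W × 10.9 = 65760 × 10.9 = 716800.
FS_overturning = M_r/M_o = 716800/166200 = 4.314.

4.31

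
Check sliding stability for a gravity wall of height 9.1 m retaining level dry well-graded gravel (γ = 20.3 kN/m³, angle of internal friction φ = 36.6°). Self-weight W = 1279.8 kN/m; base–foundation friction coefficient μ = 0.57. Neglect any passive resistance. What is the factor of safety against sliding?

K_a = tan²(45° − 36.6°/2) = 0.2530.
P_a = ½K_aγH² = 0.5×0.2530×20.3×9.1² = 212.6 kN/m, acting at H/3 = 3.033 m above the base.
FS_sliding = μW / P_a = 0.57×1279.8 / 212.6 = 3.431.

3.43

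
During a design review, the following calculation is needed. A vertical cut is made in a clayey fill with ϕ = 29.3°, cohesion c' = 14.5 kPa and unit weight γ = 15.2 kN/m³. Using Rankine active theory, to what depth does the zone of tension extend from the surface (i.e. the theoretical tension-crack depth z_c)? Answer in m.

3.26 m

K_a = tan²(45° − 29.3°/2) = 0.3428; √K_a = 0.5855.
The active pressure is zero where K_a γ z = 2c√K_a, so z_c = 2c/(γ√K_a) = 2×14.5/(15.2×0.5855) = 3.258 m.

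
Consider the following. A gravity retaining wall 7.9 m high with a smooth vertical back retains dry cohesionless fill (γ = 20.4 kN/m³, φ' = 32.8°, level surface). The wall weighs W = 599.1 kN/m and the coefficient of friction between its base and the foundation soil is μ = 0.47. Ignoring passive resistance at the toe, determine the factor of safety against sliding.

1.49

K_a = tan²(45° − 32.8°/2) = 0.2973.
P_a = ½K_aγH² = 0.5×0.2973×20.4×7.9² = 189.2 kN/m, acting at H/3 = 2.633 m above the base.
FS_sliding = μW / P_a = 0.47×599.1 / 189.2 = 1.488.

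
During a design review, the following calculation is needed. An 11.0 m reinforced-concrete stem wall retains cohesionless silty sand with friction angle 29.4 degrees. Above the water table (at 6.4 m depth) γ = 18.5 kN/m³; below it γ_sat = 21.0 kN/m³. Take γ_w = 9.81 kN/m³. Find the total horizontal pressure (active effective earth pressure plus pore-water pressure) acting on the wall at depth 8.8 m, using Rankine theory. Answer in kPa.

K_a = (1 − sin φ)/(1 + sin φ) = 0.3415.
γ' = 21.0 − 9.81 = 11.19 kN/m³.
Effective vertical stress at 8.8 m: σ'_v = 18.5×6.4 + 11.19×2.40 = 145.3 kPa.
σ'_h = K_a σ'_v = 0.3415 × 145.3 = 49.60 kPa; u = γ_w × 2.40 = 23.54 kPa.
Total σ_h = 49.60 + 23.54 = 73.14 kPa.

73.1 kPa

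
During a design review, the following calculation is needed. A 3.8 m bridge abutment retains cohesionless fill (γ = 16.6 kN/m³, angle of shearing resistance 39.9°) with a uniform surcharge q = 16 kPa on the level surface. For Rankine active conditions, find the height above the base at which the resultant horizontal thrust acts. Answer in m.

K_a = 0.2184.
Triangular part P₁ = ½K_aγH² = 26.18 at H/3 = 1.267 m; rectangular part P₂ = K_a q H = 13.28 at H/2 = 1.900 m.
ȳ = (P₁·1.267 + P₂·1.900)/(P₁+P₂) = 1.480 m.

1.48 m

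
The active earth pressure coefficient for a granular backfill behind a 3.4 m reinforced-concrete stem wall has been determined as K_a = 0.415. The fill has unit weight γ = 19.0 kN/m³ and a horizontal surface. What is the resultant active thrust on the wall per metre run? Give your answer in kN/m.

P = ½ K_a γ H² = 0.5 × 0.415 × 19.0 × 3.4² = 45.58 kN/m.

45.6 kN/m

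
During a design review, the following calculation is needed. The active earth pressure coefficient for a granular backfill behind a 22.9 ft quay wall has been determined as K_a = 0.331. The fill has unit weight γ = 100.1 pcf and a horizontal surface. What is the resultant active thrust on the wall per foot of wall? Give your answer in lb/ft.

8690 lb/ft

P = ½ K_a γ H² = 0.5 × 0.331 × 100.1 × 22.9² = 8688 lb/ft.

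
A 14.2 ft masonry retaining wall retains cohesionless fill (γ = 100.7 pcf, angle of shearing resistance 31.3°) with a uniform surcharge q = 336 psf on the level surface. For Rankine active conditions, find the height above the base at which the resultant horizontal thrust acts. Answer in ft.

5.49 ft

K_a = 0.3162.
Triangular part P₁ = ½K_aγH² = 3210 at H/3 = 4.733 ft; rectangular part P₂ = K_a q H = 1509 at H/2 = 7.100 ft.
ȳ = (P₁·4.733 + P₂·7.100)/(P₁+P₂) = 5.490 ft.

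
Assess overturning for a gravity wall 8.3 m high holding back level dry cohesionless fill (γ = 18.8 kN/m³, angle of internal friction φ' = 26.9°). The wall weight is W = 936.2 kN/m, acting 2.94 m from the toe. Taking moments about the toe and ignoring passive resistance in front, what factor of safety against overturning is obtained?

4.08

K_a = tan²(45° − 26.9°/2) = 0.3770.
P_a = ½K_aγH² = 0.5×0.3770×18.8×8.3² = 244.1 kN/m, acting at H/3 = 2.767 m above the base.
Overturning moment M_o = P_a × H/3 = 244.1 × 2.767 = 675.4.
Resisting moment M_r = W × 2.94 = 936.2 × 2.94 = 2752.
FS_overturning = M_r/M_o = 2752/675.4 = 4.075.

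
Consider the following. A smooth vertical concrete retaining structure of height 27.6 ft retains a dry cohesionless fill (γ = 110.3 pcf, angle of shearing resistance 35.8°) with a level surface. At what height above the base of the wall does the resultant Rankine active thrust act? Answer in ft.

9.20 ft

K_a = 0.2619.
The pressure distribution is triangular, so the resultant acts at H/3 above the base = 27.6/3 = 9.200 ft.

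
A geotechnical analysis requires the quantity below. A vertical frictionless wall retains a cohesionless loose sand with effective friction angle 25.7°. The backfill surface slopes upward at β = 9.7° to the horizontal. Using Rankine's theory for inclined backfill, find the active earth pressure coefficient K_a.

0.417

K_a = cos β · (cos β − √(cos²β − cos²φ)) / (cos β + √(cos²β − cos²φ)).
cos β = 0.9857, cos φ = 0.9011, √(cos²β − cos²φ) = 0.3996.
K_a = 0.9857 × (0.9857 − 0.3996)/(0.9857 + 0.3996) = 0.4170.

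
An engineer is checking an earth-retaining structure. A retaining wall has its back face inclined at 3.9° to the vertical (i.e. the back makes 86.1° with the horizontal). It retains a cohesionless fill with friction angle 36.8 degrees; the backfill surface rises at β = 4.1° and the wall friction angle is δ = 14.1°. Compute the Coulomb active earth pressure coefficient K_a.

0.269

K_a = sin²(α+φ) / [sin²α · sin(α−δ) · (1 + √{sin(φ+δ)sin(φ−β) / (sin(α−δ)sin(α+β))})²].
With α = 86.1°, φ = 36.8°, δ = 14.1°, β = 4.1°: K_a = 0.2690.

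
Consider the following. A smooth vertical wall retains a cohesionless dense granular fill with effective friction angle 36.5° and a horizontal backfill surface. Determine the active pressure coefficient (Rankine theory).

0.254

K_a = (1 − sin φ)/(1 + sin φ) = (1 − sin 36.5°)/(1 + sin 36.5°) = 0.2541.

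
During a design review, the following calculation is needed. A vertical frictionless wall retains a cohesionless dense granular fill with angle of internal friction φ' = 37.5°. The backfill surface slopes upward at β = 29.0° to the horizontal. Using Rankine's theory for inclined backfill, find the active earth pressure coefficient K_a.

0.356

K_a = cos β · (cos β − √(cos²β − cos²φ)) / (cos β + √(cos²β − cos²φ)).
cos β = 0.8746, cos φ = 0.7934, √(cos²β − cos²φ) = 0.3682.
K_a = 0.8746 × (0.8746 − 0.3682)/(0.8746 + 0.3682) = 0.3564.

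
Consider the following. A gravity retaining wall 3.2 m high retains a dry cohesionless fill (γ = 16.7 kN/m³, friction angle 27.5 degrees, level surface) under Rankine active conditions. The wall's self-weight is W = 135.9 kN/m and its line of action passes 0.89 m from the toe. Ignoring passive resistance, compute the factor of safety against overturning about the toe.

3.60

K_a = tan²(45° − 27.5°/2) = 0.3682.
P_a = ½K_aγH² = 0.5×0.3682×16.7×3.2² = 31.48 kN/m, acting at H/3 = 1.067 m above the base.
Overturning moment M_o = P_a × H/3 = 31.48 × 1.067 = 33.58.
Resisting moment M_r = W × 0.89 = 135.9 × 0.89 = 121.0.
FS_overturning = M_r/M_o = 121.0/33.58 = 3.601.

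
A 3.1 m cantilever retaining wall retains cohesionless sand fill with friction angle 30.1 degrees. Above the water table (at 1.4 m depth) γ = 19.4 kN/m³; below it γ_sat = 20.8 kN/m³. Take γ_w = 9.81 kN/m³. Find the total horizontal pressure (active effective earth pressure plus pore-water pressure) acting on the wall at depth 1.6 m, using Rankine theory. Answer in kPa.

K_a = (1 − sin φ)/(1 + sin φ) = 0.3320.
γ' = 20.8 − 9.81 = 10.99 kN/m³.
Effective vertical stress at 1.6 m: σ'_v = 19.4×1.4 + 10.99×0.200 = 29.36 kPa.
σ'_h = K_a σ'_v = 0.3320 × 29.36 = 9.747 kPa; u = γ_w × 0.200 = 1.962 kPa.
Total σ_h = 9.747 + 1.962 = 11.71 kPa.

11.7 kPa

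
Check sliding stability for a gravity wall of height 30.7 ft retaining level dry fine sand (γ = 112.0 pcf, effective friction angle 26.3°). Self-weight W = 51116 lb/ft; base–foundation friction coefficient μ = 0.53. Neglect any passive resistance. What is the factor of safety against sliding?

K_a = tan²(45° − 26.3°/2) = 0.3859.
P_a = ½K_aγH² = 0.5×0.3859×112.0×30.7² = 20370 lb/ft, acting at H/3 = 10.23 ft above the base.
FS_sliding = μW / P_a = 0.53×51116 / 20370 = 1.330.

1.33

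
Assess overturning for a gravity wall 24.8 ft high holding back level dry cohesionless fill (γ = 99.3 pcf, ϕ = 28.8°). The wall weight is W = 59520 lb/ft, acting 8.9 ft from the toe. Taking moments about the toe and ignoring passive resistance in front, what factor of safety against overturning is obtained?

K_a = tan²(45° − 28.8°/2) = 0.3498.
P_a = ½K_aγH² = 0.5×0.3498×99.3×24.8² = 10680 lb/ft, acting at H/3 = 8.267 ft above the base.
Overturning moment M_o = P_a × H/3 = 10680 × 8.267 = 88290.
Resisting moment M_r = W × 8.9 = 59520 × 8.9 = 529700.
FS_overturning = M_r/M_o = 529700/88290 = 6.000.

6.00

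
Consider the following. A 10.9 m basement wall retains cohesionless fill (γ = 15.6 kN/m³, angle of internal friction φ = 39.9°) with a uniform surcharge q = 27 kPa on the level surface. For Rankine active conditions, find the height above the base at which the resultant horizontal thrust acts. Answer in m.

K_a = 0.2184.
Triangular part P₁ = ½K_aγH² = 202.4 at H/3 = 3.633 m; rectangular part P₂ = K_a q H = 64.29 at H/2 = 5.450 m.
ȳ = (P₁·3.633 + P₂·5.450)/(P₁+P₂) = 4.071 m.

4.07 m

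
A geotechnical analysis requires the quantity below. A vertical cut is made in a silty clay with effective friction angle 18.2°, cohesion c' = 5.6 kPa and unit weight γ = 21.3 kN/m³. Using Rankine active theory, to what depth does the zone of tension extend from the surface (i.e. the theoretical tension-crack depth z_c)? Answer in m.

K_a = tan²(45° − 18.2°/2) = 0.5240; √K_a = 0.7239.
The active pressure is zero where K_a γ z = 2c√K_a, so z_c = 2c/(γ√K_a) = 2×5.6/(21.3×0.7239) = 0.7264 m.

0.726 m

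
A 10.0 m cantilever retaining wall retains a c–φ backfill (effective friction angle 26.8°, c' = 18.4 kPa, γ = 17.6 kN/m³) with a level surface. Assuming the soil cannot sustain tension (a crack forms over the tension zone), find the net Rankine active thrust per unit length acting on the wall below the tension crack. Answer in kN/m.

K_a = 0.3785; √K_a = 0.6152.
Tension-crack depth z_c = 2c/(γ√K_a) = 2×18.4/(17.6×0.6152) = 3.399 m.
σ_a at base = K_a γ H − 2c√K_a = 0.3785×17.6×10.0 − 2×18.4×0.6152 = 43.97 kPa.
P_a = ½ × 43.97 × (H − z_c) = 0.5×43.97×6.601 = 145.1 kN/m.

145 kN/m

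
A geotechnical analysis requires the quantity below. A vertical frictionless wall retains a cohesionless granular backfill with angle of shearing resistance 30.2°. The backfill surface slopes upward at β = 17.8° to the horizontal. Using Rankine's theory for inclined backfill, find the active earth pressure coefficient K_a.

K_a = cos β · (cos β − √(cos²β − cos²φ)) / (cos β + √(cos²β − cos²φ)).
cos β = 0.9521, cos φ = 0.8643, √(cos²β − cos²φ) = 0.3995.
K_a = 0.9521 × (0.9521 − 0.3995)/(0.9521 + 0.3995) = 0.3893.

0.389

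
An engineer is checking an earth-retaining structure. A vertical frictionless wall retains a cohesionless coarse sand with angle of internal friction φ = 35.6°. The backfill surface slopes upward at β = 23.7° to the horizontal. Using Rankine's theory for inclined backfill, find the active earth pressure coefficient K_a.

K_a = cos β · (cos β − √(cos²β − cos²φ)) / (cos β + √(cos²β − cos²φ)).
cos β = 0.9157, cos φ = 0.8131, √(cos²β − cos²φ) = 0.4211.
K_a = 0.9157 × (0.9157 − 0.4211)/(0.9157 + 0.4211) = 0.3388.

0.339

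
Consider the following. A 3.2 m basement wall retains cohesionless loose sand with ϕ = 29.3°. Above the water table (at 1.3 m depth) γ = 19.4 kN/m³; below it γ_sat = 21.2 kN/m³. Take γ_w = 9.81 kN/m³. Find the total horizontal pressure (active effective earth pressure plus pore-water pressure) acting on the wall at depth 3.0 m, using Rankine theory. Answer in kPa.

K_a = (1 − sin φ)/(1 + sin φ) = 0.3428.
γ' = 21.2 − 9.81 = 11.39 kN/m³.
Effective vertical stress at 3.0 m: σ'_v = 19.4×1.3 + 11.39×1.70 = 44.58 kPa.
σ'_h = K_a σ'_v = 0.3428 × 44.58 = 15.28 kPa; u = γ_w × 1.70 = 16.68 kPa.
Total σ_h = 15.28 + 16.68 = 31.96 kPa.

32.0 kPa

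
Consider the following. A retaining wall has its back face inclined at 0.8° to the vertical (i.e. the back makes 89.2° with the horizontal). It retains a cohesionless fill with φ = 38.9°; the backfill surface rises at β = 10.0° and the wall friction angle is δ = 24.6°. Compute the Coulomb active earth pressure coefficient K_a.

0.238

K_a = sin²(α+φ) / [sin²α · sin(α−δ) · (1 + √{sin(φ+δ)sin(φ−β) / (sin(α−δ)sin(α+β))})²].
With α = 89.2°, φ = 38.9°, δ = 24.6°, β = 10.0°: K_a = 0.2383.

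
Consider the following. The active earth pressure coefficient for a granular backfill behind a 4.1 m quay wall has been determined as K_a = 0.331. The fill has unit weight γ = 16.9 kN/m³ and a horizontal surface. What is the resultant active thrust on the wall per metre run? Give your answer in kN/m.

P = ½ K_a γ H² = 0.5 × 0.331 × 16.9 × 4.1² = 47.02 kN/m.

47.0 kN/m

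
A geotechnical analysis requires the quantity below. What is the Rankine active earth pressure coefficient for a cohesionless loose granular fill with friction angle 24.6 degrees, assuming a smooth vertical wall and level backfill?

K_a = tan²(45° − φ/2) = tan²(32.70°) = 0.4121.

0.412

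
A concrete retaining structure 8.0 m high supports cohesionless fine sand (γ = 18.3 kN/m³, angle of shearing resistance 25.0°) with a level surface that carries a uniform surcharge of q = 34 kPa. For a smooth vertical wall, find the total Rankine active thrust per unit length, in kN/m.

348 kN/m

K_a = tan²(45° − φ/2) = 0.4059.
Soil triangle: ½ K_a γ H² = 0.5×0.4059×18.3×8.0² = 237.7 kN/m.
Surcharge rectangle: K_a q H = 0.4059×34×8.0 = 110.4 kN/m.
Total = 237.7 + 110.4 = 348.1 kN/m.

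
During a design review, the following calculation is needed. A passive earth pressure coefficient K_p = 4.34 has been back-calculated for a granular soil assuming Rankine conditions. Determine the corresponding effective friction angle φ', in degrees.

K_p = (1+sin φ)/(1−sin φ) ⇒ sin φ = (K_p − 1)/(K_p + 1) = 0.6255.
φ = arcsin(0.6255) = 38.72°.

38.7°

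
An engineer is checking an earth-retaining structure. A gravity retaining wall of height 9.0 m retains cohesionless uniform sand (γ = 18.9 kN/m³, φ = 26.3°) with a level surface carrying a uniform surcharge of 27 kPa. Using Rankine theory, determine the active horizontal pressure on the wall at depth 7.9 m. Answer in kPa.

K_a = (1 − sin φ)/(1 + sin φ) = 0.3859.
σ_v = γz + q = 18.9 × 7.9 + 27 = 176.3 kPa.
σ_h = K_a σ_v = 0.3859 × 176.3 = 68.04 kPa.

68.0 kPa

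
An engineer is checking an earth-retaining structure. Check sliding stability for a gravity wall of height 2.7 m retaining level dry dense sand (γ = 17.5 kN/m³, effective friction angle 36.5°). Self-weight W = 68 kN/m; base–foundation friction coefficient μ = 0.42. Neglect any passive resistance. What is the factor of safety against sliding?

K_a = tan²(45° − 36.5°/2) = 0.2541.
P_a = ½K_aγH² = 0.5×0.2541×17.5×2.7² = 16.21 kN/m, acting at H/3 = 0.9000 m above the base.
FS_sliding = μW / P_a = 0.42×68 / 16.21 = 1.762.

1.76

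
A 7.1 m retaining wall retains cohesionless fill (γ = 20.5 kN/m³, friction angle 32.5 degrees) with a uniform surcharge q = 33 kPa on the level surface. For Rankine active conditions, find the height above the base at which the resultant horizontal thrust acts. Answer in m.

K_a = 0.3010.
Triangular part P₁ = ½K_aγH² = 155.5 at H/3 = 2.367 m; rectangular part P₂ = K_a q H = 70.52 at H/2 = 3.550 m.
ȳ = (P₁·2.367 + P₂·3.550)/(P₁+P₂) = 2.736 m.

2.74 m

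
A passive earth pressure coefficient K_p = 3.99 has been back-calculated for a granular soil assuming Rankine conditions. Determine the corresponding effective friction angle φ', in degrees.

36.8°

K_p = (1+sin φ)/(1−sin φ) ⇒ sin φ = (K_p − 1)/(K_p + 1) = 0.5992.
φ = arcsin(0.5992) = 36.81°.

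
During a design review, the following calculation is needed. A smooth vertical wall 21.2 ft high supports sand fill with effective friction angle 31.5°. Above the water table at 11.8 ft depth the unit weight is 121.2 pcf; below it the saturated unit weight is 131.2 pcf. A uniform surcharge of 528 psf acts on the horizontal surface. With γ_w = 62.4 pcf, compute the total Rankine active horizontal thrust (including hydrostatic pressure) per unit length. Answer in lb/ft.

14100 lb/ft

K_a = tan²(45° − φ/2) = 0.3136.
γ' = 131.2 − 62.4 = 68.80 pcf. h₂ = H − d_w = 9.4 ft.
σ'_h: at surface K_a·q = 165.6; at WT K_a(q+γd_w) = 614.1; at base K_a(q+γd_w+γ'h₂) = 817.0 psf.
P₁ = ½(165.6+614.1)×11.8 = 4600; P₂ = ½(614.1+817.0)×9.4 = 6726; P_w = ½γ_w h₂² = 2757.
Total = 4600+6726+2757 = 14080 lb/ft.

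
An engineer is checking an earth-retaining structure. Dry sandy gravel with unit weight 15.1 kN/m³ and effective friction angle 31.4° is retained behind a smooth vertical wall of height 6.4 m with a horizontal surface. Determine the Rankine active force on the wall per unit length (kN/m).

K_a = tan²(45° − φ/2) = 0.3149.
P_a = ½ K_a γ H² = 0.5 × 0.3149 × 15.1 × 6.4² = 97.39 kN/m.

97.4 kN/m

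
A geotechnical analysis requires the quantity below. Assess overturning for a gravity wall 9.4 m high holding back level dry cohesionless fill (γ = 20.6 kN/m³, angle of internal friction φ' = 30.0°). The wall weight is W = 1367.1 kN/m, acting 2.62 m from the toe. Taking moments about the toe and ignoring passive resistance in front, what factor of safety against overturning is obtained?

3.77

K_a = tan²(45° − 30.0°/2) = 0.3333.
P_a = ½K_aγH² = 0.5×0.3333×20.6×9.4² = 303.4 kN/m, acting at H/3 = 3.133 m above the base.
Overturning moment M_o = P_a × H/3 = 303.4 × 3.133 = 950.6.
Resisting moment M_r = W × 2.62 = 1367.1 × 2.62 = 3582.
FS_overturning = M_r/M_o = 3582/950.6 = 3.768.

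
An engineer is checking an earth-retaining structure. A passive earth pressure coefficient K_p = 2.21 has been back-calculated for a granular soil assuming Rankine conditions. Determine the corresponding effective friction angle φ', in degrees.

K_p = (1+sin φ)/(1−sin φ) ⇒ sin φ = (K_p − 1)/(K_p + 1) = 0.3769.
φ = arcsin(0.3769) = 22.14°.

22.1°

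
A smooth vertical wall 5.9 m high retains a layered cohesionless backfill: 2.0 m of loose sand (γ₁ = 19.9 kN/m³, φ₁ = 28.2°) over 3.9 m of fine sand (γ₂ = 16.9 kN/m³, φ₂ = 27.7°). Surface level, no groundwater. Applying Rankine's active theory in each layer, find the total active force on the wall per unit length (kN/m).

118 kN/m

K_a1 = tan²(45°−28.2°/2) = 0.3582; K_a2 = tan²(45°−27.7°/2) = 0.3653.
Layer 1: σ at base = K_a1 γ₁ h₁ = 14.26 kPa; P₁ = ½×14.26×2.0 = 14.26.
Layer 2: σ_v at top = γ₁h₁ = 39.80; σ_h top = K_a2×39.80 = 14.54; σ_h base = K_a2×(39.80+16.9×3.9) = 38.62.
P₂ = ½(14.54+38.62)×3.9 = 103.7. Total P_a = 14.26+103.7 = 117.9 kN/m.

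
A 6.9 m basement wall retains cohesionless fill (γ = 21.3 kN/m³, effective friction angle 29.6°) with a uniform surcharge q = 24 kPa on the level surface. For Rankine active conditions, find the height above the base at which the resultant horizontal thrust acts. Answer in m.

2.58 m

K_a = 0.3387.
Triangular part P₁ = ½K_aγH² = 171.8 at H/3 = 2.300 m; rectangular part P₂ = K_a q H = 56.10 at H/2 = 3.450 m.
ȳ = (P₁·2.300 + P₂·3.450)/(P₁+P₂) = 2.583 m.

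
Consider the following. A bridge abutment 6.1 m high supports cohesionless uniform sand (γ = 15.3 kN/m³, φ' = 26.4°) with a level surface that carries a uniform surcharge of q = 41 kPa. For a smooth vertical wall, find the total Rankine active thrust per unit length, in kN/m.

206 kN/m

K_a = tan²(45° − φ/2) = 0.3844.
Soil triangle: ½ K_a γ H² = 0.5×0.3844×15.3×6.1² = 109.4 kN/m.
Surcharge rectangle: K_a q H = 0.3844×41×6.1 = 96.15 kN/m.
Total = 109.4 + 96.15 = 205.6 kN/m.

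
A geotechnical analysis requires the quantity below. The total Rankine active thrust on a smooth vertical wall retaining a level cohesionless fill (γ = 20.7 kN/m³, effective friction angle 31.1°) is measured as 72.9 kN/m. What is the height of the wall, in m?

4.70 m

K_a = 0.3188. P_a = ½ K_a γ H² ⇒ H = √(2P_a/(K_a γ)).
H = √(2×72.9/(0.3188×20.7)) = 4.700 m.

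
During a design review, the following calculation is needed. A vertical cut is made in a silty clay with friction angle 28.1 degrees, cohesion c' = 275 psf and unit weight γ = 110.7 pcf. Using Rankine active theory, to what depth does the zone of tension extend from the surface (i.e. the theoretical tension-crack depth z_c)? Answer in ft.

8.29 ft

K_a = tan²(45° − 28.1°/2) = 0.3596; √K_a = 0.5997.
The active pressure is zero where K_a γ z = 2c√K_a, so z_c = 2c/(γ√K_a) = 2×275/(110.7×0.5997) = 8.285 ft.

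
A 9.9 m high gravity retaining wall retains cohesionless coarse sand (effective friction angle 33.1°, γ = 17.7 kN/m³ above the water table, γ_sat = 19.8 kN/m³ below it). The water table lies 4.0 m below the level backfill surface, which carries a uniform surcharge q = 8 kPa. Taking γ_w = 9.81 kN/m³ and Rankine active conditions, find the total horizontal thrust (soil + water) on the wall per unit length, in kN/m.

K_a = tan²(45° − φ/2) = 0.2936.
γ' = 19.8 − 9.81 = 9.990 kN/m³. h₂ = H − d_w = 5.9 m.
σ'_h: at surface K_a·q = 2.349; at WT K_a(q+γd_w) = 23.13; at base K_a(q+γd_w+γ'h₂) = 40.44 kPa.
P₁ = ½(2.349+23.13)×4.0 = 50.96; P₂ = ½(23.13+40.44)×5.9 = 187.5; P_w = ½γ_w h₂² = 170.7.
Total = 50.96+187.5+170.7 = 409.2 kN/m.

409 kN/m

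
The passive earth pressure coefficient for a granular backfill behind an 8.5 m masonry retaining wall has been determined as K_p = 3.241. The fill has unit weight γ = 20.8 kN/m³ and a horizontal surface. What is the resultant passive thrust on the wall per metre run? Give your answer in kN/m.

P = ½ K_p γ H² = 0.5 × 3.241 × 20.8 × 8.5² = 2435 kN/m.

2440 kN/m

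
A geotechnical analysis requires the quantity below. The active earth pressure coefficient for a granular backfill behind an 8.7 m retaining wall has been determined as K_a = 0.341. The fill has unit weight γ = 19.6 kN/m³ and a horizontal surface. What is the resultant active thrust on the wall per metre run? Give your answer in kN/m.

P = ½ K_a γ H² = 0.5 × 0.341 × 19.6 × 8.7² = 252.9 kN/m.

253 kN/m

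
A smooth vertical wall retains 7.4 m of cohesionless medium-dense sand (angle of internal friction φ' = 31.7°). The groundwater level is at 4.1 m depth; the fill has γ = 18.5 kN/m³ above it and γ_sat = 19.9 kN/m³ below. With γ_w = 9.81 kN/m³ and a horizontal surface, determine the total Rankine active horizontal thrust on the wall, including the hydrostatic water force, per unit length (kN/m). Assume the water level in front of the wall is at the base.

197 kN/m

K_a = tan²(45° − φ/2) = 0.3111.
γ' = 19.9 − 9.81 = 10.09 kN/m³. Depth below WT = 3.3 m.
σ'_h at WT = K_a γ d_w = 23.59 kPa; at base = 23.59 + K_a γ' × 3.3 = 33.95 kPa.
P₁ (0–4.1 m) = ½×23.59×4.1 = 48.37. P₂ (4.1–7.4 m) = ½(23.59+33.95)×3.3 = 94.95.
P_w = ½ γ_w h₂² = 0.5×9.81×3.3² = 53.42. Total = 48.37+94.95+53.42 = 196.7 kN/m.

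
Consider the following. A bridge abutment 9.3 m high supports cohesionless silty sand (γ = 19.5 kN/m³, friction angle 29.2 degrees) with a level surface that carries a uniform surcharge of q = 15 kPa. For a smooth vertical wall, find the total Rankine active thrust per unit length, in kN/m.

K_a = tan²(45° − φ/2) = 0.3442.
Soil triangle: ½ K_a γ H² = 0.5×0.3442×19.5×9.3² = 290.3 kN/m.
Surcharge rectangle: K_a q H = 0.3442×15×9.3 = 48.02 kN/m.
Total = 290.3 + 48.02 = 338.3 kN/m.

338 kN/m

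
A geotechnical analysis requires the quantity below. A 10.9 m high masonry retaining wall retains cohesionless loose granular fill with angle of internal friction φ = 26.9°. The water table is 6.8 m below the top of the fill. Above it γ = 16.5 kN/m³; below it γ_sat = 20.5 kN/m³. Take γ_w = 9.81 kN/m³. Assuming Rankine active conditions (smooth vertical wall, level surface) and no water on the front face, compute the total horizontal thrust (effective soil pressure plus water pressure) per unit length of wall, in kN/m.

434 kN/m

K_a = tan²(45° − φ/2) = 0.3770.
γ' = 20.5 − 9.81 = 10.69 kN/m³. Depth below WT = 4.1 m.
σ'_h at WT = K_a γ d_w = 42.30 kPa; at base = 42.30 + K_a γ' × 4.1 = 58.82 kPa.
P₁ (0–6.8 m) = ½×42.30×6.8 = 143.8. P₂ (6.8–10.9 m) = ½(42.30+58.82)×4.1 = 207.3.
P_w = ½ γ_w h₂² = 0.5×9.81×4.1² = 82.45. Total = 143.8+207.3+82.45 = 433.6 kN/m.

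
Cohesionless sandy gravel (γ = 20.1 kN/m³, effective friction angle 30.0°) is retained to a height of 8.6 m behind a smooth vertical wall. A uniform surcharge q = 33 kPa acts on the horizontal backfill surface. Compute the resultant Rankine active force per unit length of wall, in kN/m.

342 kN/m

K_a = tan²(45° − φ/2) = 0.3333.
Soil triangle: ½ K_a γ H² = 0.5×0.3333×20.1×8.6² = 247.8 kN/m.
Surcharge rectangle: K_a q H = 0.3333×33×8.6 = 94.60 kN/m.
Total = 247.8 + 94.60 = 342.4 kN/m.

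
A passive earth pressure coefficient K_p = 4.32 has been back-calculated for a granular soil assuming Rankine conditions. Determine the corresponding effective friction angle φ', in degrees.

38.6°

K_p = (1+sin φ)/(1−sin φ) ⇒ sin φ = (K_p − 1)/(K_p + 1) = 0.6241.
φ = arcsin(0.6241) = 38.61°.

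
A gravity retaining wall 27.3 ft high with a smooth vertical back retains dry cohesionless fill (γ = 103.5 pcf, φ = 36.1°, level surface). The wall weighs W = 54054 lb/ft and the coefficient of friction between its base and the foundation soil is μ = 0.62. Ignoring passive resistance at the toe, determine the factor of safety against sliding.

3.36

K_a = tan²(45° − 36.1°/2) = 0.2585.
P_a = ½K_aγH² = 0.5×0.2585×103.5×27.3² = 9970 lb/ft, acting at H/3 = 9.100 ft above the base.
FS_sliding = μW / P_a = 0.62×54054 / 9970 = 3.361.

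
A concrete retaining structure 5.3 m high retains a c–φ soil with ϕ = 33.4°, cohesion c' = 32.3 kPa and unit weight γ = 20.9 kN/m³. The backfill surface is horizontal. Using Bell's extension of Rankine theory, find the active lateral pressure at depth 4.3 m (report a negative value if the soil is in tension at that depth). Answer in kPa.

-8.73 kPa

K_a = (1 − sin φ)/(1 + sin φ) = 0.2899.
σ_a = K_a γ z − 2c√K_a = 0.2899×20.9×4.3 − 2×32.3×0.5384 = -8.728 kPa.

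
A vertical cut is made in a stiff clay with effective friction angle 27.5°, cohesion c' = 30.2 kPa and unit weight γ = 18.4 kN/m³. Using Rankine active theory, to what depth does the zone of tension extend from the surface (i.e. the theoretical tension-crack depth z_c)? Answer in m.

K_a = tan²(45° − 27.5°/2) = 0.3682; √K_a = 0.6068.
The active pressure is zero where K_a γ z = 2c√K_a, so z_c = 2c/(γ√K_a) = 2×30.2/(18.4×0.6068) = 5.410 m.

5.41 m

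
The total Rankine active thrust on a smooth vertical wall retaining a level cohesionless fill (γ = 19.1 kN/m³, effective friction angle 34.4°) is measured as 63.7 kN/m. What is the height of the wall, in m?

K_a = 0.2780. P_a = ½ K_a γ H² ⇒ H = √(2P_a/(K_a γ)).
H = √(2×63.7/(0.2780×19.1)) = 4.898 m.

4.90 m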